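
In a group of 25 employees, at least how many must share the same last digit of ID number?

There are 10 possible values for last digit of ID number. With 25 employees and 10 categories, by pigeonhole: ceiling(25/10).

Final answer: 3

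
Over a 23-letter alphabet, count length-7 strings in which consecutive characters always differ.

Let g(n) count such strings. g(1) = 23, and each valid string of length n-1 extends in 22 ways (any symbol but the last), so g(n) = 22 g(n-1).
Total: g(7) = 23 x 22^6.

Final answer: 23 x 22^{6} = 2607737792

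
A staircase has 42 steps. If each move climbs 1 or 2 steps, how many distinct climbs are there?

Let f(n) count the ways. The last step is size 1 or 2, so f(n) = f(n-1) + f(n-2) with f(1)=1, f(2)=2.
Iterating the recurrence: f(1)=1, f(2)=2, f(3)=3, f(4)=5, f(5)=8, f(6)=13, f(7)=21, f(8)=34, f(9)=55, f(10)=89, f(11)=144, f(12)=233, f(13)=377, f(14)=610, f(15)=987, f(16)=1597, f(17)=2584, f(18)=4181, f(19)=6765, f(20)=10946, f(21)=17711, f(22)=28657, f(23)=46368, f(24)=75025, f(25)=121393, f(26)=196418, f(27)=317811, f(28)=514229, f(29)=832040, f(30)=1346269, f(31)=2178309, f(32)=3524578, f(33)=5702887, f(34)=9227465, f(35)=14930352, f(36)=24157817, f(37)=39088169, f(38)=63245986, f(39)=102334155, f(40)=165580141, f(41)=267914296, f(42)=433494437.

Final answer: 433494437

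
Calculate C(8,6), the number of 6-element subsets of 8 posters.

C(8,6) = 8!/(6! x 2!).

Final answer: \binom{8}{6} = 28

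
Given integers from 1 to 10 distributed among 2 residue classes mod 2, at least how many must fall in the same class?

By pigeonhole with 10 objects and 2 categories: ceiling(10/2).

Final answer: 5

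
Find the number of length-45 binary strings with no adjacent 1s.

Let a(n) count valid strings. If the last bit is 0 the prefix is any valid string of length n-1; if it is 1 the string must end in 01 with a valid prefix of length n-2. So a(n) = a(n-1) + a(n-2), a(1)=2, a(2)=3.
Computing successive values: a(1)=2, a(2)=3, a(3)=5, a(4)=8, a(5)=13, a(6)=21, a(7)=34, a(8)=55, a(9)=89, a(10)=144, a(11)=233, a(12)=377, a(13)=610, a(14)=987, a(15)=1597, a(16)=2584, a(17)=4181, a(18)=6765, a(19)=10946, a(20)=17711, a(21)=28657, a(22)=46368, a(23)=75025, a(24)=121393, a(25)=196418, a(26)=317811, a(27)=514229, a(28)=832040, a(29)=1346269, a(30)=2178309, a(31)=3524578, a(32)=5702887, a(33)=9227465, a(34)=14930352, a(35)=24157817, a(36)=39088169, a(37)=63245986, a(38)=102334155, a(39)=165580141, a(40)=267914296, a(41)=433494437, a(42)=701408733, a(43)=1134903170, a(44)=1836311903, a(45)=2971215073.

Final answer: 2971215073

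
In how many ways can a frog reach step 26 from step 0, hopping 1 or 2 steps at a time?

Let f(n) be the number of climbs. Removing the last move (1 or 2 steps) gives f(n) = f(n-1) + f(n-2); base cases f(1)=1, f(2)=2.
Building up term by term: f(1)=1, f(2)=2, f(3)=3, f(4)=5, f(5)=8, f(6)=13, f(7)=21, f(8)=34, f(9)=55, f(10)=89, f(11)=144, f(12)=233, f(13)=377, f(14)=610, f(15)=987, f(16)=1597, f(17)=2584, f(18)=4181, f(19)=6765, f(20)=10946, f(21)=17711, f(22)=28657, f(23)=46368, f(24)=75025, f(25)=121393, f(26)=196418.

Final answer: 196418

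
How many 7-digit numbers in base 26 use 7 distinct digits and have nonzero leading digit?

The leading digit has 25 choices (anything but zero); the next has 25 (anything but the first), then 24, and so on, one fewer each time.
Total: 25 x 25 x 24 x 23 x 22 x 21 x 20.

Final answer: 3187800000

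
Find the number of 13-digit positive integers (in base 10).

These are the integers in [10^12, 10^13), so the count is 10^13 - 10^12 = 9 x 10^12.

Final answer: 9000000000000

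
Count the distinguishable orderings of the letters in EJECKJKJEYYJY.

Letters (C:1, E:3, J:4, K:2, Y:3). Total letters: 13.
Permutations = 13!/(4! x 3! x 3! x 2!).

Final answer: 3603600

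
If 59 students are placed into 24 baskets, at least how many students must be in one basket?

By the pigeonhole principle: ceiling(59/24).

Final answer: 3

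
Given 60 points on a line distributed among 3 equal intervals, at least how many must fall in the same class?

By pigeonhole with 60 objects and 3 categories: ceiling(60/3).

Final answer: 20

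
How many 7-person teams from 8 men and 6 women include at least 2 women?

Sum over valid woman counts:
C(6,2)C(8,5) = 840
C(6,3)C(8,4) = 1400
C(6,4)C(8,3) = 840
C(6,5)C(8,2) = 168
C(6,6)C(8,1) = 8
Total: 840 + 1400 + 840 + 168 + 8.

Final answer: 3256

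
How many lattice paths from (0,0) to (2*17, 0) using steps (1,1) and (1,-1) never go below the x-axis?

Total monotonic paths to (17,17): C(34,17) = 2333606220.
By the reflection principle, paths that go above the diagonal number C(34,18) = 2203961430.
Valid Dyck paths: 2333606220 - 2203961430.
(Check: C(34,17) - C(34,18) = C(34,17)/18, the Catalan number C_{17}.)

Final answer: C_{17} = 129644790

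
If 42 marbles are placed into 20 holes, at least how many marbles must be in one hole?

By the pigeonhole principle: ceiling(42/20).

Final answer: 3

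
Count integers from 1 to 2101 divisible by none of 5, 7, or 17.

|div by 5|=420, |div by 7|=300, |div by 17|=123.
|div by 5&7|=60, |div by 5&17|=24, |div by 7&17|=17, |div by all|=3.
By inclusion-exclusion, divisible by at least one: 420+300+123-60-24-17+3 = 745.
Not divisible by any: 2101 - 745.

Final answer: 1356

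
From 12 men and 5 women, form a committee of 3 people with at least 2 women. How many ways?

Sum over valid woman counts:
C(5,2)C(12,1) = 120
C(5,3)C(12,0) = 10
Total: 120 + 10.

Final answer: 130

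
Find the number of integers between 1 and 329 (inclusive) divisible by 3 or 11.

Multiples of 3: 109. Multiples of 11: 29. Of both (lcm=33): 9.
By inclusion-exclusion: 109 + 29 - 9.

Final answer: 129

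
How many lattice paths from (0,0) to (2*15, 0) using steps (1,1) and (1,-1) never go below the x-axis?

Total monotonic paths to (15,15): C(30,15) = 155117520.
Paths that cross above y=x (reflection bijection): C(30,16) = 145422675.
Valid Dyck paths: 155117520 - 145422675.
(Check: C(30,15) - C(30,16) = C(30,15)/16, the Catalan number C_{15}.)

Final answer: C_{15} = 9694845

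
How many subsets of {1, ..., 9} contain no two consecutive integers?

Condition on whether n belongs to the subset: if not, any valid subset of {1, ..., n-1} works (a(n-1)); if so, n-1 is excluded and the rest is a valid subset of {1, ..., n-2} (a(n-2)). Hence a(n) = a(n-1) + a(n-2), a(1)=2, a(2)=3.
Building up term by term: a(1)=2, a(2)=3, a(3)=5, a(4)=8, a(5)=13, a(6)=21, a(7)=34, a(8)=55, a(9)=89.

Final answer: 89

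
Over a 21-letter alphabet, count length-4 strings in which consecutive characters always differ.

First character: 21 choices. Each subsequent: 20 choices (must differ from the previous one).
Total: 21 x 20^3.

Final answer: 21 x 20^{3} = 168000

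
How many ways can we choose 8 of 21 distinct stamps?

C(21,8) = 21!/(8! x (21-8)!).

Final answer: C(21,8) = 203490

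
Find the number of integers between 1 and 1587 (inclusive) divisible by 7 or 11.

Multiples of 7: 226. Multiples of 11: 144. Of both (lcm=77): 20.
By inclusion-exclusion: 226 + 144 - 20.

Final answer: 350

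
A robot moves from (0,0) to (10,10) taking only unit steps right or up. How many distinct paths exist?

Each path has 10 right steps and 10 up steps in some order (20 steps total).
Choose which 10 of the 20 steps are up: C(20,10).

Final answer: C(20,10) = 184756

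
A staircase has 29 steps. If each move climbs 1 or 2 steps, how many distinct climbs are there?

Let f(n) count the ways. The last step is size 1 or 2, so f(n) = f(n-1) + f(n-2) with f(1)=1, f(2)=2.
Computing successive values: f(1)=1, f(2)=2, f(3)=3, f(4)=5, f(5)=8, f(6)=13, f(7)=21, f(8)=34, f(9)=55, f(10)=89, f(11)=144, f(12)=233, f(13)=377, f(14)=610, f(15)=987, f(16)=1597, f(17)=2584, f(18)=4181, f(19)=6765, f(20)=10946, f(21)=17711, f(22)=28657, f(23)=46368, f(24)=75025, f(25)=121393, f(26)=196418, f(27)=317811, f(28)=514229, f(29)=832040.

Final answer: 832040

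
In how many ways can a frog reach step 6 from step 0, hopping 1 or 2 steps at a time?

Let f(n) count the ways. The last step is size 1 or 2, so f(n) = f(n-1) + f(n-2) with f(1)=1, f(2)=2.
Building up term by term: f(1)=1, f(2)=2, f(3)=3, f(4)=5, f(5)=8, f(6)=13.

Final answer: 13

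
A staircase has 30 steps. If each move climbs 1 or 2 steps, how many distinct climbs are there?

Condition on the final move: it is a 1-step (f(n-1) ways to get there) or a 2-step (f(n-2) ways), so f(n) = f(n-1) + f(n-2), with f(1)=1, f(2)=2.
Iterating the recurrence: f(1)=1, f(2)=2, f(3)=3, f(4)=5, f(5)=8, f(6)=13, f(7)=21, f(8)=34, f(9)=55, f(10)=89, f(11)=144, f(12)=233, f(13)=377, f(14)=610, f(15)=987, f(16)=1597, f(17)=2584, f(18)=4181, f(19)=6765, f(20)=10946, f(21)=17711, f(22)=28657, f(23)=46368, f(24)=75025, f(25)=121393, f(26)=196418, f(27)=317811, f(28)=514229, f(29)=832040, f(30)=1346269.

Final answer: 1346269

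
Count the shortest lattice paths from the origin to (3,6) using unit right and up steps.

Each path has 3 right steps and 6 up steps in some order (9 steps total).
Choose which 6 of the 9 steps are up: C(9,6).

Final answer: C(9,6) = 84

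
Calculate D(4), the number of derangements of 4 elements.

D(n) = (n-1)(D(n-1) + D(n-2)), D(0)=1, D(1)=0.
D(2) = 1 x (0 + 1) = 1
D(3) = 2 x (1 + 0) = 2
D(4) = 3 x (D(3) + D(2)) = 3 x (2 + 1)

Final answer: D(4) = 9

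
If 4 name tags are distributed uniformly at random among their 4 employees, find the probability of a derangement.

Derangements satisfy D(n) = (n-1)(D(n-1) + D(n-2)), starting from D(0)=1, D(1)=0.
Building up: D(2)=1, D(3)=2, D(4)=9.
Total arrangements: 4! = 24.
Probability = D(4)/4! = 3/8.

Final answer: D(4)/4! = 9/24 = 0.375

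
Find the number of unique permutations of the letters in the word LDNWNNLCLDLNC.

Letters (C:2, D:2, L:4, N:4, W:1). Total letters: 13.
Permutations = 13!/(4! x 4! x 2! x 2!).

Final answer: 2702700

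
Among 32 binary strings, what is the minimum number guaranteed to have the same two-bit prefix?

There are 4 possible values for two-bit prefix. With 32 binary strings and 4 categories, by pigeonhole: ceiling(32/4).

Final answer: 8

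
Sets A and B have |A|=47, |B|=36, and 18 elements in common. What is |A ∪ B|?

|A union B| = |A| + |B| - |A intersect B| = 47 + 36 - 18.

Final answer: 65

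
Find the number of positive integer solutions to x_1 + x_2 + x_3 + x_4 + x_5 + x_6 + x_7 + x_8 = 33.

Substitute x'_i = x_i - 1 (so x'_i >= 0). Then sum x'_i = 33 - 8 = 25.
Stars and bars: C(25+8-1, 8-1) = C(32,7).

Final answer: C(32,7) = 3365856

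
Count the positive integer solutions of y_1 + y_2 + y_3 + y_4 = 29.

Substitute y'_i = y_i - 1 (so y'_i >= 0). Then sum y'_i = 29 - 4 = 25.
Stars and bars: C(25+4-1, 4-1) = C(28,3).

Final answer: C(28,3) = 3276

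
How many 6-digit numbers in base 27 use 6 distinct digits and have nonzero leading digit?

The leading digit has 26 choices (anything but zero); the next has 26 (anything but the first), then 25, and so on, one fewer each time.
Total: 26 x 26 x 25 x 24 x 23 x 22.

Final answer: 205233600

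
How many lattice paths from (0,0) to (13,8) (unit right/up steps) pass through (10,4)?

Paths (0,0)->(10,4): C(14,4) = 1001.
Paths (10,4)->(13,8): C(7,4) = 35.
By multiplication principle: 1001 x 35.

Final answer: 35035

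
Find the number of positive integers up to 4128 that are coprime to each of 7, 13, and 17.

|div by 7|=589, |div by 13|=317, |div by 17|=242.
|div by 7&13|=45, |div by 7&17|=34, |div by 13&17|=18, |div by all|=2.
By inclusion-exclusion, divisible by at least one: 589+317+242-45-34-18+2 = 1053.
Not divisible by any: 4128 - 1053.

Final answer: 3075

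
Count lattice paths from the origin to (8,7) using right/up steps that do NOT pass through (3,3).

Total paths to (8,7): C(15,7) = 6435.
Paths through (3,3): C(6,3) x C(9,4) = 2520.
Avoiding (3,3): 6435 - 2520.

Final answer: 3915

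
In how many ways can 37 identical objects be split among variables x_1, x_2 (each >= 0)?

Stars and bars with 37 stars and 1 bars:
C(37+2-1, 2-1) = C(38,1).

Final answer: C(38,1) = 38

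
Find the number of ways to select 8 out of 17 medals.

C(17,8) = 17!/(8! x 9!).

Final answer: \binom{17}{8} = 24310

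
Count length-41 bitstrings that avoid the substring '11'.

Let a(n) count valid strings. If the last bit is 0 the prefix is any valid string of length n-1; if it is 1 the string must end in 01 with a valid prefix of length n-2. So a(n) = a(n-1) + a(n-2), a(1)=2, a(2)=3.
Computing successive values: a(1)=2, a(2)=3, a(3)=5, a(4)=8, a(5)=13, a(6)=21, a(7)=34, a(8)=55, a(9)=89, a(10)=144, a(11)=233, a(12)=377, a(13)=610, a(14)=987, a(15)=1597, a(16)=2584, a(17)=4181, a(18)=6765, a(19)=10946, a(20)=17711, a(21)=28657, a(22)=46368, a(23)=75025, a(24)=121393, a(25)=196418, a(26)=317811, a(27)=514229, a(28)=832040, a(29)=1346269, a(30)=2178309, a(31)=3524578, a(32)=5702887, a(33)=9227465, a(34)=14930352, a(35)=24157817, a(36)=39088169, a(37)=63245986, a(38)=102334155, a(39)=165580141, a(40)=267914296, a(41)=433494437.

Final answer: 433494437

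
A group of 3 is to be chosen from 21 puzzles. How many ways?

C(21,3) = 21!/(3! x (21-3)!).

Final answer: C(21,3) = 1330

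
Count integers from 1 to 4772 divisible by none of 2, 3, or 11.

|div by 2|=2386, |div by 3|=1590, |div by 11|=433.
|div by 2&3|=795, |div by 2&11|=216, |div by 3&11|=144, |div by all|=72.
By inclusion-exclusion, divisible by at least one: 2386+1590+433-795-216-144+72 = 3326.
Not divisible by any: 4772 - 3326.

Final answer: 1446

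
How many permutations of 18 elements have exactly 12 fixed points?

Choose which 12 elements are fixed: C(18,12) = 18564.
Derange the remaining 6 using D(j) = (j-1)(D(j-1) + D(j-2)), D(0)=1, D(1)=0: D(2)=1, D(3)=2, D(4)=9, D(5)=44, D(6)=265.
Total: 18564 x 265.

Final answer: C(18,12) D(6) = 4919460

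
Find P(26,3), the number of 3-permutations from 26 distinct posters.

P(26,3) = 26!/(26-3)! = 26!/23!.

Final answer: P(26,3) = 15600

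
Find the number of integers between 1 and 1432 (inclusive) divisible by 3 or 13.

Multiples of 3: 477. Multiples of 13: 110. Of both (lcm=39): 36.
By inclusion-exclusion: 477 + 110 - 36.

Final answer: 551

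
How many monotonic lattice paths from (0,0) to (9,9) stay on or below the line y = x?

Total monotonic paths to (9,9): C(18,9) = 48620.
Paths that cross above y=x (reflection bijection): C(18,10) = 43758.
Valid Dyck paths: 48620 - 43758.
(This is the Catalan number C_{9}.)

Final answer: C_{9} = 4862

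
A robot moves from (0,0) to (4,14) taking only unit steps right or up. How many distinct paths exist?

Each path has 4 right steps and 14 up steps in some order (18 steps total).
Choose which 14 of the 18 steps are up: C(18,14).

Final answer: C(18,14) = 3060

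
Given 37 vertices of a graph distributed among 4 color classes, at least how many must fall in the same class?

By pigeonhole with 37 objects and 4 categories: ceiling(37/4).

Final answer: 10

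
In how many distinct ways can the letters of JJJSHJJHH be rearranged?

Letters (H:3, J:5, S:1). Total letters: 9.
Permutations = 9!/(5! x 3!).

Final answer: 504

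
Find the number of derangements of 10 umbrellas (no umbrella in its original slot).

D(n) = (n-1)(D(n-1) + D(n-2)), D(0)=1, D(1)=0.
D(2) = 1 x (0 + 1) = 1
D(3) = 2 x (1 + 0) = 2
D(4) = 3 x (2 + 1) = 9
D(5) = 4 x (9 + 2) = 44
D(6) = 5 x (44 + 9) = 265
D(7) = 6 x (265 + 44) = 1854
D(8) = 7 x (1854 + 265) = 14833
D(9) = 8 x (14833 + 1854) = 133496
D(10) = 9 x (D(9) + D(8)) = 9 x (133496 + 14833)

Final answer: D(10) = 1334961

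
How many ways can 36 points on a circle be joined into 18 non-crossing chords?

This is a standard Catalan-number count: the answer is C_n. Here n = 36/2 = 18.
C_n = C(2n,n)/(n+1), so C_{18} = C(36,18)/19 = 9075135300/19.

Final answer: C_{18} = 477638700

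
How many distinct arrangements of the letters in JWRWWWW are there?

Letters (J:1, R:1, W:5). Total letters: 7.
Permutations = 7!/(5!).

Final answer: 42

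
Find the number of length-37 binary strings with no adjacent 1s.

Let a(n) count valid strings. If the last bit is 0 the prefix is any valid string of length n-1; if it is 1 the string must end in 01 with a valid prefix of length n-2. So a(n) = a(n-1) + a(n-2), a(1)=2, a(2)=3.
Iterating the recurrence: a(1)=2, a(2)=3, a(3)=5, a(4)=8, a(5)=13, a(6)=21, a(7)=34, a(8)=55, a(9)=89, a(10)=144, a(11)=233, a(12)=377, a(13)=610, a(14)=987, a(15)=1597, a(16)=2584, a(17)=4181, a(18)=6765, a(19)=10946, a(20)=17711, a(21)=28657, a(22)=46368, a(23)=75025, a(24)=121393, a(25)=196418, a(26)=317811, a(27)=514229, a(28)=832040, a(29)=1346269, a(30)=2178309, a(31)=3524578, a(32)=5702887, a(33)=9227465, a(34)=14930352, a(35)=24157817, a(36)=39088169, a(37)=63245986.

Final answer: 63245986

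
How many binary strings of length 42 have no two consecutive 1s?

A valid string ends in 0 (append to any length-(n-1) valid string) or in 01 (append to any length-(n-2) valid string), so a(n) = a(n-1) + a(n-2) with a(1)=2, a(2)=3.
Iterating the recurrence: a(1)=2, a(2)=3, a(3)=5, a(4)=8, a(5)=13, a(6)=21, a(7)=34, a(8)=55, a(9)=89, a(10)=144, a(11)=233, a(12)=377, a(13)=610, a(14)=987, a(15)=1597, a(16)=2584, a(17)=4181, a(18)=6765, a(19)=10946, a(20)=17711, a(21)=28657, a(22)=46368, a(23)=75025, a(24)=121393, a(25)=196418, a(26)=317811, a(27)=514229, a(28)=832040, a(29)=1346269, a(30)=2178309, a(31)=3524578, a(32)=5702887, a(33)=9227465, a(34)=14930352, a(35)=24157817, a(36)=39088169, a(37)=63245986, a(38)=102334155, a(39)=165580141, a(40)=267914296, a(41)=433494437, a(42)=701408733.

Final answer: 701408733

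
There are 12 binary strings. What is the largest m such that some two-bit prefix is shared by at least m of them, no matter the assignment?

There are 4 possible values for two-bit prefix. With 12 binary strings and 4 categories, by pigeonhole: ceiling(12/4).

Final answer: 3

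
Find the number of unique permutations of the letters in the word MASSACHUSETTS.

Letters (A:2, C:1, E:1, H:1, M:1, S:4, T:2, U:1). Total letters: 13.
Permutations = 13!/(4! x 2! x 2!).

Final answer: 64864800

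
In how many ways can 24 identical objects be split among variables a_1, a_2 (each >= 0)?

Stars and bars with 24 stars and 1 bars:
C(24+2-1, 2-1) = C(25,1).

Final answer: C(25,1) = 25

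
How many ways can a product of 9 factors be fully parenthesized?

The structures are counted by the Catalan number C_n. Here n = 9 - 1 = 8.
Using C_0 = 1 and C_(k+1) = C_k x 2(2k+1)/(k+2), build up term by term: C_1=1, C_2=2, C_3=5, C_4=14, C_5=42, C_6=132, C_7=429, C_8=1430.

Final answer: C_{8} = 1430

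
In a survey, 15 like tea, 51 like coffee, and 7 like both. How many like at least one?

|A union B| = |A| + |B| - |A intersect B| = 15 + 51 - 7.

Final answer: 59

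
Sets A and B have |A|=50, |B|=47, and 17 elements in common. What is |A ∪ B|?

|A union B| = |A| + |B| - |A intersect B| = 50 + 47 - 17.

Final answer: 80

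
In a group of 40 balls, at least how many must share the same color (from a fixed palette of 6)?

There are 6 possible values for color (from a fixed palette of 6). With 40 balls and 6 categories, by pigeonhole: ceiling(40/6).

Final answer: 7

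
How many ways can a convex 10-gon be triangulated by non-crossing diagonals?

This is a standard Catalan-number count: the answer is C_n. Here n = 10 - 2 = 8.
Using C_0 = 1 and C_(k+1) = C_k x 2(2k+1)/(k+2), build up term by term: C_1=1, C_2=2, C_3=5, C_4=14, C_5=42, C_6=132, C_7=429, C_8=1430.

Final answer: C_{8} = 1430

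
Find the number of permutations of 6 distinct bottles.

The number of ways to arrange 6 distinct objects is 6!.

Final answer: 6! = 720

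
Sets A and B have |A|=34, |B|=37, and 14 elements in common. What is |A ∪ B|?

|A union B| = |A| + |B| - |A intersect B| = 34 + 37 - 14.

Final answer: 57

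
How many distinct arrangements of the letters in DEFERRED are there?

Letters (D:2, E:3, F:1, R:2). Total letters: 8.
Permutations = 8!/(3! x 2! x 2!).

Final answer: 1680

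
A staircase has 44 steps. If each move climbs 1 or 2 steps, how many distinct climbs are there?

Let f(n) count the ways. The last step is size 1 or 2, so f(n) = f(n-1) + f(n-2) with f(1)=1, f(2)=2.
Building up term by term: f(1)=1, f(2)=2, f(3)=3, f(4)=5, f(5)=8, f(6)=13, f(7)=21, f(8)=34, f(9)=55, f(10)=89, f(11)=144, f(12)=233, f(13)=377, f(14)=610, f(15)=987, f(16)=1597, f(17)=2584, f(18)=4181, f(19)=6765, f(20)=10946, f(21)=17711, f(22)=28657, f(23)=46368, f(24)=75025, f(25)=121393, f(26)=196418, f(27)=317811, f(28)=514229, f(29)=832040, f(30)=1346269, f(31)=2178309, f(32)=3524578, f(33)=5702887, f(34)=9227465, f(35)=14930352, f(36)=24157817, f(37)=39088169, f(38)=63245986, f(39)=102334155, f(40)=165580141, f(41)=267914296, f(42)=433494437, f(43)=701408733, f(44)=1134903170.

Final answer: 1134903170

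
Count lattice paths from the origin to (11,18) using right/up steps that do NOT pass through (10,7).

Total paths to (11,18): C(29,18) = 34597290.
Paths through (10,7): C(17,7) x C(12,11) = 233376.
Avoiding (10,7): 34597290 - 233376.

Final answer: 34363914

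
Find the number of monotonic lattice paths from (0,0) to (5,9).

Each path has 5 right steps and 9 up steps in some order (14 steps total).
Choose which 9 of the 14 steps are up: C(14,9).

Final answer: C(14,9) = 2002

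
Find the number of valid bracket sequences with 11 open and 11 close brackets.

The structures are counted by the Catalan number C_n. Here n = 11 (pairs).
C_n = C(2n,n) - C(2n,n+1), so C_{11} = C(22,11) - C(22,12) = 705432 - 646646.

Final answer: C_{11} = 58786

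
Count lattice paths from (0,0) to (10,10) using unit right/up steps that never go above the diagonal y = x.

Total monotonic paths to (10,10): C(20,10) = 184756.
Paths that cross above y=x (reflection bijection): C(20,11) = 167960.
Valid Dyck paths: 184756 - 167960.
(Equivalently, C_{10} = C(20,10)/11 = 184756/11.)

Final answer: C_{10} = 16796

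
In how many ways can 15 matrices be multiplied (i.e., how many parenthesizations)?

This is counted by the nth Catalan number C_n. Here n = 15 - 1 = 14.
Using C_0 = 1 and C_(k+1) = C_k x 2(2k+1)/(k+2), build up term by term: C_1=1, C_2=2, C_3=5, C_4=14, C_5=42, C_6=132, C_7=429, C_8=1430, C_9=4862, C_10=16796, C_11=58786, C_12=208012, C_13=742900, C_14=2674440.

Final answer: C_{14} = 2674440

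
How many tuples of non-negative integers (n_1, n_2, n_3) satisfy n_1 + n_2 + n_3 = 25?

Stars and bars with 25 stars and 2 bars:
C(25+3-1, 3-1) = C(27,2).

Final answer: C(27,2) = 351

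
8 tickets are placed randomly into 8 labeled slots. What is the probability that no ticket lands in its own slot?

Derangements satisfy D(n) = (n-1)(D(n-1) + D(n-2)), starting from D(0)=1, D(1)=0.
Building up: D(2)=1, D(3)=2, D(4)=9, D(5)=44, D(6)=265, D(7)=1854, D(8)=14833.
Total arrangements: 8! = 40320.
Probability = D(8)/8! = 2119/5760.

Final answer: D(8)/8! = 14833/40320 = 0.367882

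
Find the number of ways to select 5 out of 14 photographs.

C(14,5) = 14!/(5! x (14-5)!).

Final answer: C(14,5) = 2002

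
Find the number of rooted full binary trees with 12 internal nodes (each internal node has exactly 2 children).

The structures are counted by the Catalan number C_n. Here n = 12.
C_n = C(2n,n) - C(2n,n+1), so C_{12} = C(24,12) - C(24,13) = 2704156 - 2496144.

Final answer: C_{12} = 208012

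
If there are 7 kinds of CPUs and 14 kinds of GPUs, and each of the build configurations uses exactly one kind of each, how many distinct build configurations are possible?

By the multiplication principle: 7 x 14.

Final answer: 98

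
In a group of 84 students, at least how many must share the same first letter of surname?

There are 26 possible values for first letter of surname. With 84 students and 26 categories, by pigeonhole: ceiling(84/26).

Final answer: 4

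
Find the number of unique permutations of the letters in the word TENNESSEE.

Letters (E:4, N:2, S:2, T:1). Total letters: 9.
Permutations = 9!/(4! x 2! x 2!).

Final answer: 3780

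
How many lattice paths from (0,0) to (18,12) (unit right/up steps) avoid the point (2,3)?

Total paths to (18,12): C(30,12) = 86493225.
Paths through (2,3): C(5,3) x C(25,9) = 20429750.
Avoiding (2,3): 86493225 - 20429750.

Final answer: 66063475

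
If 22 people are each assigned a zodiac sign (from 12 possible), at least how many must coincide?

There are 12 possible values for zodiac sign. With 22 people and 12 categories, by pigeonhole: ceiling(22/12).

Final answer: 2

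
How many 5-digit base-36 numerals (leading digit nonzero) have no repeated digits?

The leading digit has 35 choices (anything but zero); the next has 35 (anything but the first), then 34, and so on, one fewer each time.
Total: 35 x 35 x 34 x 33 x 32.

Final answer: 43982400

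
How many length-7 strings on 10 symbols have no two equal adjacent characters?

Let g(n) count such strings. g(1) = 10, and each valid string of length n-1 extends in 9 ways (any symbol but the last), so g(n) = 9 g(n-1).
Total: g(7) = 10 x 9^6.

Final answer: 10 x 9^{6} = 5314410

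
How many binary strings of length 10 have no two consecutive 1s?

Let a(n) count valid strings. If the last bit is 0 the prefix is any valid string of length n-1; if it is 1 the string must end in 01 with a valid prefix of length n-2. So a(n) = a(n-1) + a(n-2), a(1)=2, a(2)=3.
Computing successive values: a(1)=2, a(2)=3, a(3)=5, a(4)=8, a(5)=13, a(6)=21, a(7)=34, a(8)=55, a(9)=89, a(10)=144.

Final answer: 144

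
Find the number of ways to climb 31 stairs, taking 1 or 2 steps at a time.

Let f(n) count the ways. The last step is size 1 or 2, so f(n) = f(n-1) + f(n-2) with f(1)=1, f(2)=2.
Iterating the recurrence: f(1)=1, f(2)=2, f(3)=3, f(4)=5, f(5)=8, f(6)=13, f(7)=21, f(8)=34, f(9)=55, f(10)=89, f(11)=144, f(12)=233, f(13)=377, f(14)=610, f(15)=987, f(16)=1597, f(17)=2584, f(18)=4181, f(19)=6765, f(20)=10946, f(21)=17711, f(22)=28657, f(23)=46368, f(24)=75025, f(25)=121393, f(26)=196418, f(27)=317811, f(28)=514229, f(29)=832040, f(30)=1346269, f(31)=2178309.

Final answer: 2178309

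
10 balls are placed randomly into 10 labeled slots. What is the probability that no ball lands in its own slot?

D(n) = (n-1)(D(n-1) + D(n-2)), D(0)=1, D(1)=0.
Building up: D(2)=1, D(3)=2, D(4)=9, D(5)=44, D(6)=265, D(7)=1854, D(8)=14833, D(9)=133496, D(10)=1334961.
Total arrangements: 10! = 3628800.
Probability = D(10)/10! = 16481/44800.

Final answer: D(10)/10! = 1334961/3628800 = 0.367879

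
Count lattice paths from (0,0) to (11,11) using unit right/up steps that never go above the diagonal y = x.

Total monotonic paths to (11,11): C(22,11) = 705432.
Reflecting each bad path at its first crossing gives a bijection with paths to (10,12): C(22,12) = 646646.
Valid Dyck paths: 705432 - 646646.
(These counts are the Catalan numbers.)

Final answer: C_{11} = 58786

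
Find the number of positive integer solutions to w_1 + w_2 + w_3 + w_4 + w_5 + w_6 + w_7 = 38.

Substitute w'_i = w_i - 1 (so w'_i >= 0). Then sum w'_i = 38 - 7 = 31.
Stars and bars: C(31+7-1, 7-1) = C(37,6).

Final answer: C(37,6) = 2324784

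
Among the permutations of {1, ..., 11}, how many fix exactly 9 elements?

Choose which 9 elements are fixed: C(11,9) = 55.
Derange the remaining 2 using D(j) = (j-1)(D(j-1) + D(j-2)), D(0)=1, D(1)=0: D(2)=1.
Total: 55 x 1.

Final answer: C(11,9) D(2) = 55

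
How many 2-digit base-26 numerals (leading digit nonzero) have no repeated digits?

First digit: 25 (nonzero). Second: 25 (not first). Third: 24, etc.
Total: 25 x 25.

Final answer: 625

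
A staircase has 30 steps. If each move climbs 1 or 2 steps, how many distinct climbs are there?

Condition on the final move: it is a 1-step (f(n-1) ways to get there) or a 2-step (f(n-2) ways), so f(n) = f(n-1) + f(n-2), with f(1)=1, f(2)=2.
Computing successive values: f(1)=1, f(2)=2, f(3)=3, f(4)=5, f(5)=8, f(6)=13, f(7)=21, f(8)=34, f(9)=55, f(10)=89, f(11)=144, f(12)=233, f(13)=377, f(14)=610, f(15)=987, f(16)=1597, f(17)=2584, f(18)=4181, f(19)=6765, f(20)=10946, f(21)=17711, f(22)=28657, f(23)=46368, f(24)=75025, f(25)=121393, f(26)=196418, f(27)=317811, f(28)=514229, f(29)=832040, f(30)=1346269.

Final answer: 1346269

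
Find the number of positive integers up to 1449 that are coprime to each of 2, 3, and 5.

|div by 2|=724, |div by 3|=483, |div by 5|=289.
|div by 2&3|=241, |div by 2&5|=144, |div by 3&5|=96, |div by all|=48.
By inclusion-exclusion, divisible by at least one: 724+483+289-241-144-96+48 = 1063.
Not divisible by any: 1449 - 1063.

Final answer: 386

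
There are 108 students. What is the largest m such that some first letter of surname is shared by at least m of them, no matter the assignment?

There are 26 possible values for first letter of surname. With 108 students and 26 categories, by pigeonhole: ceiling(108/26).

Final answer: 5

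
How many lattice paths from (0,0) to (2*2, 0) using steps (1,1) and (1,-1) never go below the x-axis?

Total monotonic paths to (2,2): C(4,2) = 6.
Paths that cross above y=x (reflection bijection): C(4,3) = 4.
Valid Dyck paths: 6 - 4.
(Check: C(4,2) - C(4,3) = C(4,2)/3, the Catalan number C_{2}.)

Final answer: C_{2} = 2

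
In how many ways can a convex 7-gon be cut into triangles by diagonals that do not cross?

This is counted by the nth Catalan number C_n. Here n = 7 - 2 = 5.
Using C_0 = 1 and C_(k+1) = C_k x 2(2k+1)/(k+2), build up term by term: C_1=1, C_2=2, C_3=5, C_4=14, C_5=42.

Final answer: C_{5} = 42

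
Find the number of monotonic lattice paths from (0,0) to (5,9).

Each path has 5 right steps and 9 up steps in some order (14 steps total).
Choose which 9 of the 14 steps are up: C(14,9).

Final answer: C(14,9) = 2002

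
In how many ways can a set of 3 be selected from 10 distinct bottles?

C(10,3) = 10!/(3! x 7!).

Final answer: \binom{10}{3} = 120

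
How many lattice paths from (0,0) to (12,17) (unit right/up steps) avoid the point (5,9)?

Total paths to (12,17): C(29,17) = 51895935.
Paths through (5,9): C(14,9) x C(15,8) = 12882870.
Avoiding (5,9): 51895935 - 12882870.

Final answer: 39013065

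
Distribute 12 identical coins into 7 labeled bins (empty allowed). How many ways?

Stars and bars: C(n+k-1, k-1) = C(18,6).

Final answer: C(18,6) = 18564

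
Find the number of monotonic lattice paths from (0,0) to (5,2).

Each path has 5 right steps and 2 up steps in some order (7 steps total).
Choose which 2 of the 7 steps are up: C(7,2).

Final answer: C(7,2) = 21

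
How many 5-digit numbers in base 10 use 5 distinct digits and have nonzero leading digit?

The leading digit has 9 choices (anything but zero); the next has 9 (anything but the first), then 8, and so on, one fewer each time.
Total: 9 x 9 x 8 x 7 x 6.

Final answer: 27216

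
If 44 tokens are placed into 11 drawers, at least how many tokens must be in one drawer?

By the pigeonhole principle: ceiling(44/11).

Final answer: 4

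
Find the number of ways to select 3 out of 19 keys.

C(19,3) = 19!/(3! x (19-3)!).

Final answer: C(19,3) = 969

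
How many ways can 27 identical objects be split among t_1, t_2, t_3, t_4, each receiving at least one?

Substitute t'_i = t_i - 1 (so t'_i >= 0). Then sum t'_i = 27 - 4 = 23.
Stars and bars: C(23+4-1, 4-1) = C(26,3).

Final answer: C(26,3) = 2600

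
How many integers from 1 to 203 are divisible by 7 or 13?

Multiples of 7: 29. Multiples of 13: 15. Of both (lcm=91): 2.
By inclusion-exclusion: 29 + 15 - 2.

Final answer: 42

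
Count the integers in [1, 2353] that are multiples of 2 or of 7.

Multiples of 2: 1176. Multiples of 7: 336. Of both (lcm=14): 168.
By inclusion-exclusion: 1176 + 336 - 168.

Final answer: 1344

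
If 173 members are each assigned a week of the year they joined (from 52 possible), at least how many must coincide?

There are 52 possible values for week of the year they joined. With 173 members and 52 categories, by pigeonhole: ceiling(173/52).

Final answer: 4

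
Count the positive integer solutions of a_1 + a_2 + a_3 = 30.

Substitute a'_i = a_i - 1 (so a'_i >= 0). Then sum a'_i = 30 - 3 = 27.
Stars and bars: C(27+3-1, 3-1) = C(29,2).

Final answer: C(29,2) = 406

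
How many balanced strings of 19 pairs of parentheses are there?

The structures are counted by the Catalan number C_n. Here n = 19 (pairs).
Using C_0 = 1 and C_(k+1) = C_k x 2(2k+1)/(k+2), build up term by term: C_1=1, C_2=2, C_3=5, C_4=14, C_5=42, C_6=132, C_7=429, C_8=1430, C_9=4862, C_10=16796, C_11=58786, C_12=208012, C_13=742900, C_14=2674440, C_15=9694845, C_16=35357670, C_17=129644790, C_18=477638700, C_19=1767263190.

Final answer: C_{19} = 1767263190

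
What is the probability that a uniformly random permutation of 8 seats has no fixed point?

Derangements satisfy D(n) = (n-1)(D(n-1) + D(n-2)), starting from D(0)=1, D(1)=0.
Building up: D(2)=1, D(3)=2, D(4)=9, D(5)=44, D(6)=265, D(7)=1854, D(8)=14833.
Total arrangements: 8! = 40320.
Probability = D(8)/8! = 2119/5760.

Final answer: D(8)/8! = 14833/40320 = 0.367882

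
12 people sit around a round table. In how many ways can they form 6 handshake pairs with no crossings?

The structures are counted by the Catalan number C_n. Here n = 12/2 = 6.
Using C_0 = 1 and C_(k+1) = C_k x 2(2k+1)/(k+2), build up term by term: C_1=1, C_2=2, C_3=5, C_4=14, C_5=42, C_6=132.

Final answer: C_{6} = 132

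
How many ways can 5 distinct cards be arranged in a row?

The number of ways to arrange 5 distinct objects is 5!.

Final answer: 5! = 120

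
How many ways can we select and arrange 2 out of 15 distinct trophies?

P(15,2) = 15!/(15-2)! = 15!/13!.

Final answer: P(15,2) = 210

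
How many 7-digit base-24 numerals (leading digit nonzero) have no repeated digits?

The leading digit has 23 choices (anything but zero); the next has 23 (anything but the first), then 22, and so on, one fewer each time.
Total: 23 x 23 x 22 x 21 x 20 x 19 x 18.

Final answer: 1671682320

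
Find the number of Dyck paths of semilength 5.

Total monotonic paths to (5,5): C(10,5) = 252.
Paths that cross above y=x (reflection bijection): C(10,6) = 210.
Valid Dyck paths: 252 - 210.
(Equivalently, C_{5} = C(10,5)/6 = 252/6.)

Final answer: C_{5} = 42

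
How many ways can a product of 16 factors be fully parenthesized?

This is counted by the nth Catalan number C_n. Here n = 16 - 1 = 15.
C_n = C(2n,n) - C(2n,n+1), so C_{15} = C(30,15) - C(30,16) = 155117520 - 145422675.

Final answer: C_{15} = 9694845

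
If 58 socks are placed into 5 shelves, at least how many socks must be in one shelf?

By the pigeonhole principle: ceiling(58/5).

Final answer: 12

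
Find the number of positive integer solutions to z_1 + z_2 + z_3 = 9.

Substitute z'_i = z_i - 1 (so z'_i >= 0). Then sum z'_i = 9 - 3 = 6.
Stars and bars: C(6+3-1, 3-1) = C(8,2).

Final answer: C(8,2) = 28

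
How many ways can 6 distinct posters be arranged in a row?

The number of ways to arrange 6 distinct objects is 6!.

Final answer: 6! = 720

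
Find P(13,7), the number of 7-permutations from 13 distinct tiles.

P(13,7) = 13!/(13-7)! = 13!/6!.

Final answer: P(13,7) = 8648640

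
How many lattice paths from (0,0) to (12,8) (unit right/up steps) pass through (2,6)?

Paths (0,0)->(2,6): C(8,6) = 28.
Paths (2,6)->(12,8): C(12,2) = 66.
By multiplication principle: 28 x 66.

Final answer: 1848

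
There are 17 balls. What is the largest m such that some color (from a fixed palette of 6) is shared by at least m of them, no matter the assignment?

There are 6 possible values for color (from a fixed palette of 6). With 17 balls and 6 categories, by pigeonhole: ceiling(17/6).

Final answer: 3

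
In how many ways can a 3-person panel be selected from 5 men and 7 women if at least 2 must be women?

Sum over valid woman counts:
C(7,2)C(5,1) = 105
C(7,3)C(5,0) = 35
Total: 105 + 35.

Final answer: 140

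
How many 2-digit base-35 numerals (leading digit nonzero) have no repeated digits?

The leading digit has 34 choices (anything but zero); the next has 34 (anything but the first), then 33, and so on, one fewer each time.
Total: 34 x 34.

Final answer: 1156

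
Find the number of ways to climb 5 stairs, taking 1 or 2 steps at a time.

Condition on the final move: it is a 1-step (f(n-1) ways to get there) or a 2-step (f(n-2) ways), so f(n) = f(n-1) + f(n-2), with f(1)=1, f(2)=2.
Computing successive values: f(1)=1, f(2)=2, f(3)=3, f(4)=5, f(5)=8.

Final answer: 8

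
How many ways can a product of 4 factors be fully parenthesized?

The structures are counted by the Catalan number C_n. Here n = 4 - 1 = 3.
C_n = C(2n,n) - C(2n,n+1), so C_{3} = C(6,3) - C(6,4) = 20 - 15.

Final answer: C_{3} = 5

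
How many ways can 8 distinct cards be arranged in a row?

The number of ways to arrange 8 distinct objects is 8!.

Final answer: 8! = 40320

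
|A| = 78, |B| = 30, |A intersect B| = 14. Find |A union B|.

|A union B| = |A| + |B| - |A intersect B| = 78 + 30 - 14.

Final answer: 94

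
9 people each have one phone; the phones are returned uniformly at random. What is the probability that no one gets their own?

D(n) = (n-1)(D(n-1) + D(n-2)), D(0)=1, D(1)=0.
Building up: D(2)=1, D(3)=2, D(4)=9, D(5)=44, D(6)=265, D(7)=1854, D(8)=14833, D(9)=133496.
Total arrangements: 9! = 362880.
Probability = D(9)/9! = 16687/45360.

Final answer: D(9)/9! = 133496/362880 = 0.367879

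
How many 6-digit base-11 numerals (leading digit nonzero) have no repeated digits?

The leading digit has 10 choices (anything but zero); the next has 10 (anything but the first), then 9, and so on, one fewer each time.
Total: 10 x 10 x 9 x 8 x 7 x 6.

Final answer: 302400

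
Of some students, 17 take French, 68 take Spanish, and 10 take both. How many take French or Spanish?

|A union B| = |A| + |B| - |A intersect B| = 17 + 68 - 10.

Final answer: 75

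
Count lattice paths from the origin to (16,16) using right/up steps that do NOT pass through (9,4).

Total paths to (16,16): C(32,16) = 601080390.
Paths through (9,4): C(13,4) x C(19,12) = 36027420.
Avoiding (9,4): 601080390 - 36027420.

Final answer: 565052970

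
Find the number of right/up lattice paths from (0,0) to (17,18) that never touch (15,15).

Total paths to (17,18): C(35,18) = 4537567650.
Paths through (15,15): C(30,15) x C(5,3) = 1551175200.
Avoiding (15,15): 4537567650 - 1551175200.

Final answer: 2986392450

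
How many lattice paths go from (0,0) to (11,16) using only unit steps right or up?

Each path has 11 right steps and 16 up steps in some order (27 steps total).
Choose which 16 of the 27 steps are up: C(27,16).

Final answer: C(27,16) = 13037895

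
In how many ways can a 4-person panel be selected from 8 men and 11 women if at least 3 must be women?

Sum over valid woman counts:
C(11,3)C(8,1) = 1320
C(11,4)C(8,0) = 330
Total: 1320 + 330.

Final answer: 1650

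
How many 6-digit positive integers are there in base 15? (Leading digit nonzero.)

In base 15, the leading digit has 14 choices (1..14); each of the remaining 5 digits has 15 choices.
Total: 14 x 15^5.

Final answer: 10631250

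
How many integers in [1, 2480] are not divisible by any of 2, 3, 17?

|div by 2|=1240, |div by 3|=826, |div by 17|=145.
|div by 2&3|=413, |div by 2&17|=72, |div by 3&17|=48, |div by all|=24.
By inclusion-exclusion, divisible by at least one: 1240+826+145-413-72-48+24 = 1702.
Not divisible by any: 2480 - 1702.

Final answer: 778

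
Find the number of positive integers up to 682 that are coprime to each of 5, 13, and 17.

|div by 5|=136, |div by 13|=52, |div by 17|=40.
|div by 5&13|=10, |div by 5&17|=8, |div by 13&17|=3, |div by all|=0.
By inclusion-exclusion, divisible by at least one: 136+52+40-10-8-3+0 = 207.
Not divisible by any: 682 - 207.

Final answer: 475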